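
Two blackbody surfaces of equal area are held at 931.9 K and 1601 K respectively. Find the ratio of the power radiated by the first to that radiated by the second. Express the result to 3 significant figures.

With equal areas, P₁/P₂ = (T₁/T₂)⁴ = (931.9/1601)⁴ = 0.115.

P₁/P₂ ≈ 0.115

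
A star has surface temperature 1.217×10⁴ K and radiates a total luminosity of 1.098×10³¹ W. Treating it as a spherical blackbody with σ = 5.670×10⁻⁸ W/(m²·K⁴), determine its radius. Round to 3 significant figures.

R ≈ 2.65×10¹⁰ m

L = 4πR²σT⁴ ⇒ R = √(L/(4πσT⁴)).
σT⁴ = 1.24379×10⁹ W/m², so R = √(1.098×10³¹/(4π×1.24379×10⁹)) = 2.65×10¹⁰ m.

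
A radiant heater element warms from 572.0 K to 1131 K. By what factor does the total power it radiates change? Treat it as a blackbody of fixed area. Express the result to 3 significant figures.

P₂/P₁ ≈ 15.3

P ∝ T⁴, so P₂/P₁ = (T₂/T₁)⁴ = (1131/572.0)⁴ = (1.97727)⁴ = 15.3.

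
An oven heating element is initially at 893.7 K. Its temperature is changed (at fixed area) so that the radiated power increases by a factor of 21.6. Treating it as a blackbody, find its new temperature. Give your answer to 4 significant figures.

P ∝ T⁴, so T₂/T₁ = (P₂/P₁)^(1/4) = (21.6)^(1/4) = 2.15582.
T₂ = 893.7 × 2.15582 = 1927 K.

T₂ ≈ 1927 K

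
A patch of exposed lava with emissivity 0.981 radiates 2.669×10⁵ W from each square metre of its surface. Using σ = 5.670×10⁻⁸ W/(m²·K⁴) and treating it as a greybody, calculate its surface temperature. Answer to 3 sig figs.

I = εσT⁴, so T = (I/εσ)^(1/4) = (2.669×10⁵/(0.981×5.670×10⁻⁸))^(1/4) = 1.48×10³ K.

T ≈ 1.48×10³ K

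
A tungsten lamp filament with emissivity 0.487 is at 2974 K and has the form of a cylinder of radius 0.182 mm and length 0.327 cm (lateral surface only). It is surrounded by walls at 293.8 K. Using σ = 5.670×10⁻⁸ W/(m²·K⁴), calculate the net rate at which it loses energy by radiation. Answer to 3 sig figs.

Lateral area A = 2πrL = 2π×1.82×10⁻⁴×3.27×10⁻³ = 3.73937×10⁻⁶ m².
Net radiated power P_net = εσA(T⁴ − T₀⁴) = 0.487×5.670×10⁻⁸×3.73937×10⁻⁶×(2974⁴ − 293.8⁴).
T⁴ − T₀⁴ = 7.82283×10¹³ − 7.45087×10⁹ = 7.82208×10¹³ K⁴, so P_net = 8.08 W.

Net loss ≈ 8.08 W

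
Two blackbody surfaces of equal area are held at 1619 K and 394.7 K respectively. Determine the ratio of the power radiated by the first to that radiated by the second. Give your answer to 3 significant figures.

P₁/P₂ ≈ 283

With equal areas, P₁/P₂ = (T₁/T₂)⁴ = (1619/394.7)⁴ = 283.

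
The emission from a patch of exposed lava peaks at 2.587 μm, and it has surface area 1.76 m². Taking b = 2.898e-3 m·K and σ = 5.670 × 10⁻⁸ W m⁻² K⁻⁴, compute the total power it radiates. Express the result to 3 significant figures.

Wien's law: T = b/λ_max = 2.898×10⁻³/2.587×10⁻⁶ = 1120.22 K.
Area A = 1.76 m².
Then P = σAT⁴ = 5.670×10⁻⁸×1.76×(1120.22)⁴ = 1.57×10⁵ W.

P ≈ 1.57×10⁵ W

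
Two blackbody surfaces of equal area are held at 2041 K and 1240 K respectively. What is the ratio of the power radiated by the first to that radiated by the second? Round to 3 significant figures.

With equal areas, P₁/P₂ = (T₁/T₂)⁴ = (2041/1240)⁴ = 7.34.

P₁/P₂ ≈ 7.34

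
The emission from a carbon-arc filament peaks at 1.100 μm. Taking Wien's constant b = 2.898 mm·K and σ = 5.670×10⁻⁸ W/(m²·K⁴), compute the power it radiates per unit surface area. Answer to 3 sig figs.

Wien's law: T = b/λ_max = 2.898×10⁻³/1.100×10⁻⁶ = 2634.55 K.
Then I = σT⁴ = 5.670×10⁻⁸×(2634.55)⁴ = 2.73×10⁶ W/m².

I ≈ 2.73×10⁶ W/m²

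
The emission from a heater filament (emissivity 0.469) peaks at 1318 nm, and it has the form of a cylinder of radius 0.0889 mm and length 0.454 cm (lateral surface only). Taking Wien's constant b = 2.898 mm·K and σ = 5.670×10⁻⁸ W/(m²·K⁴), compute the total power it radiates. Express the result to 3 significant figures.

Wien's law: T = b/λ_max = 2.898×10⁻³/1.318×10⁻⁶ = 2198.79 K.
Lateral area A = 2πrL = 2π×8.89×10⁻⁵×4.54×10⁻³ = 2.53593×10⁻⁶ m².
Then P = εσAT⁴ = 0.469×5.670×10⁻⁸×2.53593×10⁻⁶×(2198.79)⁴ = 1.58 W.

P ≈ 1.58 W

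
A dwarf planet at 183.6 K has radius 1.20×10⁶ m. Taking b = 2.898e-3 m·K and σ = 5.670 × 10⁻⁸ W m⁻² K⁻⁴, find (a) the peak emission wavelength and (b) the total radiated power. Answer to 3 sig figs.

λ_max ≈ 15.8 μm; P ≈ 1.17×10¹⁵ W

(a) λ_max = b/T = 2.898×10⁻³/183.6 = 1.578×10⁻⁵ m = 15.8 μm.
Surface area A = 4πR² = 4π(1.20×10⁶ m)² = 1.80956×10¹³ m².
(b) P = σAT⁴ = 5.670×10⁻⁸×1.80956×10¹³×(183.6)⁴ = 1.17×10¹⁵ W.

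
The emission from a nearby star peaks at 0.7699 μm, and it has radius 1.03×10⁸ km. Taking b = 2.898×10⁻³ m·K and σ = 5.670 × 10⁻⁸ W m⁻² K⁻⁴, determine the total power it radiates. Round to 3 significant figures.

P ≈ 1.52×10³⁰ W

Wien's law: T = b/λ_max = 2.898×10⁻³/7.699×10⁻⁷ = 3764.13 K.
Surface area A = 4πR² = 4π(1.03×10¹¹ m)² = 1.33317×10²³ m².
Then P = σAT⁴ = 5.670×10⁻⁸×1.33317×10²³×(3764.13)⁴ = 1.52×10³⁰ W.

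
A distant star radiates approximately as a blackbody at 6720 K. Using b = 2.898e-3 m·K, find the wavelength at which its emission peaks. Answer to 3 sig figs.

Wien's displacement law: λ_max = b/T = (2.898×10⁻³ m·K)/(6720 K) = 4.313×10⁻⁷ m.
That is 0.431 μm, in the visible range.

λ_max ≈ 0.431 μm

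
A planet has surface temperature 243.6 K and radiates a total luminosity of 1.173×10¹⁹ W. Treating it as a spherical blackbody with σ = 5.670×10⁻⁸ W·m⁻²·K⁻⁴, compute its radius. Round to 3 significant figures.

R ≈ 6.84×10⁷ m

L = 4πR²σT⁴ ⇒ R = √(L/(4πσT⁴)).
σT⁴ = 199.661 W/m², so R = √(1.173×10¹⁹/(4π×199.661)) = 6.84×10⁷ m.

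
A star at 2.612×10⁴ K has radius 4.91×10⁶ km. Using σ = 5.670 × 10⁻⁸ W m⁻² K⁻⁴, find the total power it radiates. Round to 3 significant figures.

P ≈ 8.00×10³⁰ W

Surface area A = 4πR² = 4π(4.91×10⁹ m)² = 3.02951×10²⁰ m².
P = σAT⁴ = 5.670×10⁻⁸ × 3.02951×10²⁰ × (2.612×10⁴)⁴ = 8.00×10³⁰ W.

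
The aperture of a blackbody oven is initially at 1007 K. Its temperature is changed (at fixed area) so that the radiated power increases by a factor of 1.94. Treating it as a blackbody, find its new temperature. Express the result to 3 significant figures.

P ∝ T⁴, so T₂/T₁ = (P₂/P₁)^(1/4) = (1.94)^(1/4) = 1.18019.
T₂ = 1007 × 1.18019 = 1.19×10³ K.

T₂ ≈ 1.19×10³ K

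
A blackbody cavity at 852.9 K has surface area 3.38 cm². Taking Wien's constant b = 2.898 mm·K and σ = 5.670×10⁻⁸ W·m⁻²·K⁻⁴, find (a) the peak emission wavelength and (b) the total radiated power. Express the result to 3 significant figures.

(a) λ_max = b/T = 2.898×10⁻³/852.9 = 3.398×10⁻⁶ m = 3.40 μm.
Area A = 3.38 cm² = 3.38×10⁻⁴ m².
(b) P = σAT⁴ = 5.670×10⁻⁸×3.38×10⁻⁴×(852.9)⁴ = 10.1 W.

λ_max ≈ 3.40 μm; P ≈ 10.1 W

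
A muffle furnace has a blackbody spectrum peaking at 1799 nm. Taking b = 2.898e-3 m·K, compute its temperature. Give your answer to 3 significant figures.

T ≈ 1.61×10³ K

Wien's law gives T = b/λ_max = (2.898×10⁻³ m·K)/(1.799×10⁻⁶ m) = 1.61×10³ K.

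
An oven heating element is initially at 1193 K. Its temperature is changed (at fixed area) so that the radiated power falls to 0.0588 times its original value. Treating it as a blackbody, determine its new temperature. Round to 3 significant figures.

T₂ ≈ 587 K

P ∝ T⁴, so T₂/T₁ = (P₂/P₁)^(1/4) = (0.0588)^(1/4) = 0.492430.
T₂ = 1193 × 0.492430 = 587 K.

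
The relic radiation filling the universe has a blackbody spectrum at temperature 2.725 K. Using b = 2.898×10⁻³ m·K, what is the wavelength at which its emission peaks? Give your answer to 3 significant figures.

λ_max ≈ 1.06×10⁻³ m

Wien's displacement law: λ_max = b/T = (2.898×10⁻³ m·K)/(2.725 K) = 1.063×10⁻³ m.
That is 1.06×10⁻³ m, in the microwave range.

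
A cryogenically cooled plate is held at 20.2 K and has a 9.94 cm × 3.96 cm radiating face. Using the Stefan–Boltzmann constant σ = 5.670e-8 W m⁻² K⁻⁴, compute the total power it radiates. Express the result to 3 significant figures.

P ≈ 3.72×10⁻⁵ W

Area A = 0.0994 × 0.0396 = 3.93624×10⁻³ m².
P = σAT⁴ = 5.670×10⁻⁸ × 3.93624×10⁻³ × (20.2)⁴ = 3.72×10⁻⁵ W.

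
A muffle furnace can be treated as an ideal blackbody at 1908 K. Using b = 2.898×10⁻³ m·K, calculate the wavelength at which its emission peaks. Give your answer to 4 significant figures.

Wien's displacement law: λ_max = b/T = (2.898×10⁻³ m·K)/(1908 K) = 1.5189×10⁻⁶ m.
That is 1519 nm, in the infrared range.

λ_max ≈ 1519 nm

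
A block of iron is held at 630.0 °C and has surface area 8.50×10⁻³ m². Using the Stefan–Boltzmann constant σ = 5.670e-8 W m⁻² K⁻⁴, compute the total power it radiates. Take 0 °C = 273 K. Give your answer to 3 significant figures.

T = 630.0 °C + 273 = 903.0 K.
Area A = 8.50×10⁻³ m².
P = σAT⁴ = 5.670×10⁻⁸ × 8.50×10⁻³ × (903.0)⁴ = 320 W.

P ≈ 320 W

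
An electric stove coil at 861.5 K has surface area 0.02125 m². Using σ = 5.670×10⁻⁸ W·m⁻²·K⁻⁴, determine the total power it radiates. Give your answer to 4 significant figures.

Area A = 0.02125 m².
P = σAT⁴ = 5.670×10⁻⁸ × 0.02125 × (861.5)⁴ = 663.7 W.

P ≈ 663.7 W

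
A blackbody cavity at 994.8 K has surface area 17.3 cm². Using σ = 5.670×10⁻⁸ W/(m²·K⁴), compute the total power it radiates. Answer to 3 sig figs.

P ≈ 96.1 W

Area A = 17.3 cm² = 1.73×10⁻³ m².
P = σAT⁴ = 5.670×10⁻⁸ × 1.73×10⁻³ × (994.8)⁴ = 96.1 W.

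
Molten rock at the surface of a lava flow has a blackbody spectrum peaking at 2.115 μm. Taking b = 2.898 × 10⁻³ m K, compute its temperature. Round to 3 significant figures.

Wien's law gives T = b/λ_max = (2.898×10⁻³ m·K)/(2.115×10⁻⁶ m) = 1.37×10³ K.

T ≈ 1.37×10³ K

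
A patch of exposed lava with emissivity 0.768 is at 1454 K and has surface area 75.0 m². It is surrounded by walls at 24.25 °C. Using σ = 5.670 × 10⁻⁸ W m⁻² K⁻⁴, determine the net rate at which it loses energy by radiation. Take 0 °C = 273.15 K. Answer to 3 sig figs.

Surroundings: T = 24.25 °C + 273.15 = 297.40 K.
Area A = 75.0 m².
Net radiated power P_net = εσA(T⁴ − T₀⁴) = 0.768×5.670×10⁻⁸×75.0×(1454⁴ − 297.40⁴).
T⁴ − T₀⁴ = 4.46949×10¹² − 7.82283×10⁹ = 4.46167×10¹² K⁴, so P_net = 1.46×10⁷ W.

Net loss ≈ 1.46×10⁷ W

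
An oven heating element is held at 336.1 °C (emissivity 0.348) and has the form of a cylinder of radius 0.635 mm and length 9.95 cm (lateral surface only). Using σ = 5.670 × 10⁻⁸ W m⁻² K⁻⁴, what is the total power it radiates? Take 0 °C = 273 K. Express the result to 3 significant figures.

T = 336.1 °C + 273 = 609.1 K.
Lateral area A = 2πrL = 2π×6.35×10⁻⁴×0.0995 = 3.96987×10⁻⁴ m².
P = εσAT⁴ = 0.348 × 5.670×10⁻⁸ × 3.96987×10⁻⁴ × (609.1)⁴ = 1.08 W.

P ≈ 1.08 W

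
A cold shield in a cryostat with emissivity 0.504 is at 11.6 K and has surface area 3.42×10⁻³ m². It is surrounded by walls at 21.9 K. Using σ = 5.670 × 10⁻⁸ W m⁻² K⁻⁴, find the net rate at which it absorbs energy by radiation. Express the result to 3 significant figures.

Area A = 3.42×10⁻³ m².
Net radiated power P_net = εσA(T⁴ − T₀⁴) = 0.504×5.670×10⁻⁸×3.42×10⁻³×(11.6⁴ − 21.9⁴).
T⁴ − T₀⁴ = 18106.4 − 2.30026×10⁵ = -2.11920×10⁵ K⁴, so P_net = -2.07×10⁻⁵ W — negative, meaning a net gain of 2.07×10⁻⁵ W.

Net gain ≈ 2.07×10⁻⁵ W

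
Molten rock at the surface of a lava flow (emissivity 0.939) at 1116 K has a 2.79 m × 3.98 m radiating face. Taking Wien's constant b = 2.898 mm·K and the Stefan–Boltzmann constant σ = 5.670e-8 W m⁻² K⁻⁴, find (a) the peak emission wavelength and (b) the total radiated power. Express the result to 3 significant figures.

(a) λ_max = b/T = 2.898×10⁻³/1116 = 2.597×10⁻⁶ m = 2.60 μm.
Area A = 2.79 × 3.98 = 11.1042 m².
(b) P = εσAT⁴ = 0.939×5.670×10⁻⁸×11.1042×(1116)⁴ = 9.17×10⁵ W.

λ_max ≈ 2.60 μm; P ≈ 9.17×10⁵ W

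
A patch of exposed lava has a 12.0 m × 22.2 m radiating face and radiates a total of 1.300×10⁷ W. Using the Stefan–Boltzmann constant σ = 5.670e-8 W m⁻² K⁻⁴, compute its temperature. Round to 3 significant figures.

Area A = 12.0 × 22.2 = 266.4 m².
P = σAT⁴ ⇒ T = (P/(σA))^(1/4) = (1.300×10⁷/(5.670×10⁻⁸×266.4))^(1/4) = 963 K.

T ≈ 963 K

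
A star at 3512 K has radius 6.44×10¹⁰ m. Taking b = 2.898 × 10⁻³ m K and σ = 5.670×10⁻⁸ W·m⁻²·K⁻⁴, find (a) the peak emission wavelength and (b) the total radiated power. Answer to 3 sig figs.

λ_max ≈ 825 nm; P ≈ 4.50×10²⁹ W

(a) λ_max = b/T = 2.898×10⁻³/3512 = 8.252×10⁻⁷ m = 825 nm.
Surface area A = 4πR² = 4π(6.44×10¹⁰ m)² = 5.21173×10²² m².
(b) P = σAT⁴ = 5.670×10⁻⁸×5.21173×10²²×(3512)⁴ = 4.50×10²⁹ W.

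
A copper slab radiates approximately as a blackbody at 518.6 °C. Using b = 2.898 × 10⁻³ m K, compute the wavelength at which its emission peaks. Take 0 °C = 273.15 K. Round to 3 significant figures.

λ_max ≈ 3.66 μm

T = 518.6 °C + 273.15 = 791.75 K.
Wien's displacement law: λ_max = b/T = (2.898×10⁻³ m·K)/(791.75 K) = 3.660×10⁻⁶ m.
That is 3.66 μm, in the infrared range.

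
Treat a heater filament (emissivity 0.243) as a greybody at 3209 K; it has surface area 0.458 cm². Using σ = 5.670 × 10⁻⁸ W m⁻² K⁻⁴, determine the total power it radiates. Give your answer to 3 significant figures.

P ≈ 66.9 W

Area A = 0.458 cm² = 4.58×10⁻⁵ m².
P = εσAT⁴ = 0.243 × 5.670×10⁻⁸ × 4.58×10⁻⁵ × (3209)⁴ = 66.9 W.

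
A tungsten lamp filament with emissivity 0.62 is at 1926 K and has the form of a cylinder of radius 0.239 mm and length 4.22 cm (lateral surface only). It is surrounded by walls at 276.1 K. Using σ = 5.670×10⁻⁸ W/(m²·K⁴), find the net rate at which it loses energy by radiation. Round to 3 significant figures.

Net loss ≈ 30.6 W

Lateral area A = 2πrL = 2π×2.39×10⁻⁴×0.0422 = 6.33710×10⁻⁵ m².
Net radiated power P_net = εσA(T⁴ − T₀⁴) = 0.62×5.670×10⁻⁸×6.33710×10⁻⁵×(1926⁴ − 276.1⁴).
T⁴ − T₀⁴ = 1.37602×10¹³ − 5.81120×10⁹ = 1.37544×10¹³ K⁴, so P_net = 30.6 W.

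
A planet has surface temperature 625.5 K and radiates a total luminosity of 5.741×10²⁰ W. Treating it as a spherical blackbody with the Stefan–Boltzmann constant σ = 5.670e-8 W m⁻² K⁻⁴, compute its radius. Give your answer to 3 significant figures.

R ≈ 7.26×10⁷ m

L = 4πR²σT⁴ ⇒ R = √(L/(4πσT⁴)).
σT⁴ = 8679.45 W/m², so R = √(5.741×10²⁰/(4π×8679.45)) = 7.26×10⁷ m.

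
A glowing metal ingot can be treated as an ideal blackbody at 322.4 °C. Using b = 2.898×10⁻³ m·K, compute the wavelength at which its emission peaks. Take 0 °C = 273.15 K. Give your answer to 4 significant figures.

λ_max ≈ 4.866 μm

T = 322.4 °C + 273.15 = 595.55 K.
Wien's displacement law: λ_max = b/T = (2.898×10⁻³ m·K)/(595.55 K) = 4.8661×10⁻⁶ m.
That is 4.866 μm, in the infrared range.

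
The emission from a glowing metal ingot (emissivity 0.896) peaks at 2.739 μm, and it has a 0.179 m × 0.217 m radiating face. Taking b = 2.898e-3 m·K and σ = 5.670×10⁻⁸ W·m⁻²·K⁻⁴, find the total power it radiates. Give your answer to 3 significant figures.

Wien's law: T = b/λ_max = 2.898×10⁻³/2.739×10⁻⁶ = 1058.05 K.
Area A = 0.179 × 0.217 = 0.038843 m².
Then P = εσAT⁴ = 0.896×5.670×10⁻⁸×0.038843×(1058.05)⁴ = 2.47×10³ W.

P ≈ 2.47×10³ W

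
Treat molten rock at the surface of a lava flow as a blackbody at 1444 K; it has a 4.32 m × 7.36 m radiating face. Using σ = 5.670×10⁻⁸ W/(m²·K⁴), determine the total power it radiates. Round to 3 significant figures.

P ≈ 7.84×10⁶ W

Area A = 4.32 × 7.36 = 31.7952 m².
P = σAT⁴ = 5.670×10⁻⁸ × 31.7952 × (1444)⁴ = 7.84×10⁶ W.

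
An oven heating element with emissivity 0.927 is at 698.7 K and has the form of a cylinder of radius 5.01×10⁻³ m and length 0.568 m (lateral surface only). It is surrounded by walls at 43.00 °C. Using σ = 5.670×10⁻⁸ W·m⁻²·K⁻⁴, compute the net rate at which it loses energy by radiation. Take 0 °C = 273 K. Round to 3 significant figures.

Surroundings: T = 43.00 °C + 273 = 316.00 K.
Lateral area A = 2πrL = 2π×5.01×10⁻³×0.568 = 0.0178799 m².
Net radiated power P_net = εσA(T⁴ − T₀⁴) = 0.927×5.670×10⁻⁸×0.0178799×(698.7⁴ − 316.00⁴).
T⁴ − T₀⁴ = 2.38321×10¹¹ − 9.97122×10⁹ = 2.28350×10¹¹ K⁴, so P_net = 215 W.

Net loss ≈ 215 W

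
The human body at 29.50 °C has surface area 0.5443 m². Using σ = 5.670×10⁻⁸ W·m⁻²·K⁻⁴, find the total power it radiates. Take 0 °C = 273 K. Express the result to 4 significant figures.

P ≈ 258.4 W

T = 29.50 °C + 273 = 302.50 K.
Area A = 0.5443 m².
P = σAT⁴ = 5.670×10⁻⁸ × 0.5443 × (302.50)⁴ = 258.4 W.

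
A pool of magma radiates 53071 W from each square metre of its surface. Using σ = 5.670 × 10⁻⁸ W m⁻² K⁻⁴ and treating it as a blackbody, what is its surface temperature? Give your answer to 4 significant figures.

I = σT⁴, so T = (I/σ)^(1/4) = (53071/(5.670×10⁻⁸))^(1/4) = 983.6 K.

T ≈ 983.6 K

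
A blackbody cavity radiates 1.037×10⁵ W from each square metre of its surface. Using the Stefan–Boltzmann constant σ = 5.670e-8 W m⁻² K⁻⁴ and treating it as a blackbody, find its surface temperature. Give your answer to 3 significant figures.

T ≈ 1.16×10³ K

I = σT⁴, so T = (I/σ)^(1/4) = (1.037×10⁵/(5.670×10⁻⁸))^(1/4) = 1.16×10³ K.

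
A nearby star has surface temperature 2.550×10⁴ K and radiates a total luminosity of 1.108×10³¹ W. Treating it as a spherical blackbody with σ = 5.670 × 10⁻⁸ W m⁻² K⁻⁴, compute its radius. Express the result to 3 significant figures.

L = 4πR²σT⁴ ⇒ R = √(L/(4πσT⁴)).
σT⁴ = 2.39742×10¹⁰ W/m², so R = √(1.108×10³¹/(4π×2.39742×10¹⁰)) = 6.06×10⁹ m.

R ≈ 6.06×10⁹ m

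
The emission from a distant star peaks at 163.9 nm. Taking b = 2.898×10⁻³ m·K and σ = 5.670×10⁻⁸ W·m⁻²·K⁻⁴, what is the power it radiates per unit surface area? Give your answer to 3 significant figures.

I ≈ 5.54×10⁹ W/m²

Wien's law: T = b/λ_max = 2.898×10⁻³/1.639×10⁻⁷ = 17681.5 K.
Then I = σT⁴ = 5.670×10⁻⁸×(17681.5)⁴ = 5.54×10⁹ W/m².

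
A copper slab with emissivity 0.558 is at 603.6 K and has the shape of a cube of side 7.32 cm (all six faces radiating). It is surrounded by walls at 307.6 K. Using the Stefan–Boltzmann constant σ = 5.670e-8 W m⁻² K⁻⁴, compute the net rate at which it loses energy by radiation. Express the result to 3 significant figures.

Net loss ≈ 126 W

Area A = 6s² = 6×(0.0732 m)² = 0.0321494 m².
Net radiated power P_net = εσA(T⁴ − T₀⁴) = 0.558×5.670×10⁻⁸×0.0321494×(603.6⁴ − 307.6⁴).
T⁴ − T₀⁴ = 1.32739×10¹¹ − 8.95252×10⁹ = 1.23786×10¹¹ K⁴, so P_net = 126 W.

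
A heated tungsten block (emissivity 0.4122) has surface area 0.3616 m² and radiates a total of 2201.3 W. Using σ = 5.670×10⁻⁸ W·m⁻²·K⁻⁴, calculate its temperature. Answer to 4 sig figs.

Area A = 0.3616 m².
P = εσAT⁴ ⇒ T = (P/(εσA))^(1/4) = (2201.3/(0.4122×5.670×10⁻⁸×0.3616))^(1/4) = 714.4 K.

T ≈ 714.4 K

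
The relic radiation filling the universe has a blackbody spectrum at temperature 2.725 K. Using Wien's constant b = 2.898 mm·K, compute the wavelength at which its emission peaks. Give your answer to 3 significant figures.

λ_max ≈ 1.06 mm

Wien's displacement law: λ_max = b/T = (2.898×10⁻³ m·K)/(2.725 K) = 1.063×10⁻³ m.
That is 1.06 mm, in the microwave range.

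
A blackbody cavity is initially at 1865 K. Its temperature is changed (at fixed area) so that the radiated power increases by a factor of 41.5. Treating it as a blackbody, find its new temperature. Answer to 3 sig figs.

T₂ ≈ 4.73×10³ K

P ∝ T⁴, so T₂/T₁ = (P₂/P₁)^(1/4) = (41.5)^(1/4) = 2.53812.
T₂ = 1865 × 2.53812 = 4.73×10³ K.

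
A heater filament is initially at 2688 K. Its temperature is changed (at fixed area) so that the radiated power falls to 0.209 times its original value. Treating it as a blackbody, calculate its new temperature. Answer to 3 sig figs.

T₂ ≈ 1.82×10³ K

P ∝ T⁴, so T₂/T₁ = (P₂/P₁)^(1/4) = (0.209)^(1/4) = 0.676140.
T₂ = 2688 × 0.676140 = 1.82×10³ K.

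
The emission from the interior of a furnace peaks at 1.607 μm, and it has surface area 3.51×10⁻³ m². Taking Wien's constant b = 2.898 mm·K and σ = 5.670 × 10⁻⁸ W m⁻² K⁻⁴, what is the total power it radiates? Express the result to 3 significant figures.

P ≈ 2.10×10³ W

Wien's law: T = b/λ_max = 2.898×10⁻³/1.607×10⁻⁶ = 1803.36 K.
Area A = 3.51×10⁻³ m².
Then P = σAT⁴ = 5.670×10⁻⁸×3.51×10⁻³×(1803.36)⁴ = 2.10×10³ W.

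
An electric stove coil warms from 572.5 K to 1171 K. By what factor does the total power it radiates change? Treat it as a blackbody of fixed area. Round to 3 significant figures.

P ∝ T⁴, so P₂/P₁ = (T₂/T₁)⁴ = (1171/572.5)⁴ = (2.04541)⁴ = 17.5.

P₂/P₁ ≈ 17.5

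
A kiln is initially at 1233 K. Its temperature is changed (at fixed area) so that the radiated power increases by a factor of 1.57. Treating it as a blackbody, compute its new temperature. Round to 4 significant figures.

T₂ ≈ 1380 K

P ∝ T⁴, so T₂/T₁ = (P₂/P₁)^(1/4) = (1.57)^(1/4) = 1.11937.
T₂ = 1233 × 1.11937 = 1380 K.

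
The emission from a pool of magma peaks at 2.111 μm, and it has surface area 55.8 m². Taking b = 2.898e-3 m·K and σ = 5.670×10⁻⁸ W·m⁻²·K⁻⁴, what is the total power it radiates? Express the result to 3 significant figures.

P ≈ 1.12×10⁷ W

Wien's law: T = b/λ_max = 2.898×10⁻³/2.111×10⁻⁶ = 1372.81 K.
Area A = 55.8 m².
Then P = σAT⁴ = 5.670×10⁻⁸×55.8×(1372.81)⁴ = 1.12×10⁷ W.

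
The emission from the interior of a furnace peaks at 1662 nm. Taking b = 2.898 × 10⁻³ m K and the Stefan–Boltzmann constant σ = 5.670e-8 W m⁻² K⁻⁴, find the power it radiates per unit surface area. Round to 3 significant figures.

Wien's law: T = b/λ_max = 2.898×10⁻³/1.662×10⁻⁶ = 1743.68 K.
Then I = σT⁴ = 5.670×10⁻⁸×(1743.68)⁴ = 5.24×10⁵ W/m².

I ≈ 5.24×10⁵ W/m²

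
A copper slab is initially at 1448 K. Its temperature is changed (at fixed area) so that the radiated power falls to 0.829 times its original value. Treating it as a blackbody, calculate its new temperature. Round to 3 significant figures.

T₂ ≈ 1.38×10³ K

P ∝ T⁴, so T₂/T₁ = (P₂/P₁)^(1/4) = (0.829)^(1/4) = 0.954198.
T₂ = 1448 × 0.954198 = 1.38×10³ K.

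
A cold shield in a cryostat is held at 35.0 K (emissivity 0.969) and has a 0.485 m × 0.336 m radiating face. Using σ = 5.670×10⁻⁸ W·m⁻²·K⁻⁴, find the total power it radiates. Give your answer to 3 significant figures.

Area A = 0.485 × 0.336 = 0.16296 m².
P = εσAT⁴ = 0.969 × 5.670×10⁻⁸ × 0.16296 × (35.0)⁴ = 0.0134 W.

P ≈ 0.0134 W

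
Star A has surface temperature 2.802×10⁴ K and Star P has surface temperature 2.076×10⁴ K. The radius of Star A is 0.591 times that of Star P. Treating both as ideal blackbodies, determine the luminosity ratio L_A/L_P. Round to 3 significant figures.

L_A/L_P ≈ 1.16

L ∝ R²T⁴, so L_A/L_P = (R_A/R_P)²(T_A/T_P)⁴ = (0.591)² × (2.802×10⁴/2.076×10⁴)⁴ = 0.349281 × 3.31866 = 1.16.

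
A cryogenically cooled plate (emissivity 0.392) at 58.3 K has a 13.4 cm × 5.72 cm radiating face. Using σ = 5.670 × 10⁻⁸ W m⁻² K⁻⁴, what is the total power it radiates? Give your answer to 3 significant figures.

P ≈ 1.97×10⁻³ W

Area A = 0.134 × 0.0572 = 7.6648×10⁻³ m².
P = εσAT⁴ = 0.392 × 5.670×10⁻⁸ × 7.6648×10⁻³ × (58.3)⁴ = 1.97×10⁻³ W.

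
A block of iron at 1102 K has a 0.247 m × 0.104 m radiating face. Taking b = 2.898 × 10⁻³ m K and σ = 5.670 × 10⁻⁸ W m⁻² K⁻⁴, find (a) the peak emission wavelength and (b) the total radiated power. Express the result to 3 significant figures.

(a) λ_max = b/T = 2.898×10⁻³/1102 = 2.630×10⁻⁶ m = 2.63 μm.
Area A = 0.247 × 0.104 = 0.025688 m².
(b) P = σAT⁴ = 5.670×10⁻⁸×0.025688×(1102)⁴ = 2.15×10³ W.

λ_max ≈ 2.63 μm; P ≈ 2.15×10³ W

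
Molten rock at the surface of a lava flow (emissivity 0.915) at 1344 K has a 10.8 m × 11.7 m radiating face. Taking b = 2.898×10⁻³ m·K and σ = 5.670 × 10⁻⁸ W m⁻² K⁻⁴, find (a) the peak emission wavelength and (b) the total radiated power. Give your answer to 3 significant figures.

(a) λ_max = b/T = 2.898×10⁻³/1344 = 2.156×10⁻⁶ m = 2.16×10³ nm.
Area A = 10.8 × 11.7 = 126.36 m².
(b) P = εσAT⁴ = 0.915×5.670×10⁻⁸×126.36×(1344)⁴ = 2.14×10⁷ W.

λ_max ≈ 2.16×10³ nm; P ≈ 2.14×10⁷ W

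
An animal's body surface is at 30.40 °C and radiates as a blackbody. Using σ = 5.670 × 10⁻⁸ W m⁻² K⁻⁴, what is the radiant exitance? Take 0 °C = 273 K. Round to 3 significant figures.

I ≈ 480 W/m²

T = 30.40 °C + 273 = 303.40 K.
Stefan–Boltzmann: I = σT⁴ = 5.670×10⁻⁸ × (303.40)⁴ = 480 W/m².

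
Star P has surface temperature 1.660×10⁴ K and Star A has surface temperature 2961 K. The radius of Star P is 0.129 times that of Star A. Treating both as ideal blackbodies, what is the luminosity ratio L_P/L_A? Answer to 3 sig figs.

L_P/L_A ≈ 16.4

L ∝ R²T⁴, so L_P/L_A = (R_P/R_A)²(T_P/T_A)⁴ = (0.129)² × (1.660×10⁴/2961)⁴ = 0.016641 × 987.822 = 16.4.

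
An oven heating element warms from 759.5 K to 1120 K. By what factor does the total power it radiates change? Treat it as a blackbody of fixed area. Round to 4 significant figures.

P ∝ T⁴, so P₂/P₁ = (T₂/T₁)⁴ = (1120/759.5)⁴ = (1.47465)⁴ = 4.729.

P₂/P₁ ≈ 4.729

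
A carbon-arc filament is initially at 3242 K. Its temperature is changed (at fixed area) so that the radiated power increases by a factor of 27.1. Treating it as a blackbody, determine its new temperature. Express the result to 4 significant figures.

P ∝ T⁴, so T₂/T₁ = (P₂/P₁)^(1/4) = (27.1)^(1/4) = 2.28161.
T₂ = 3242 × 2.28161 = 7397 K.

T₂ ≈ 7397 K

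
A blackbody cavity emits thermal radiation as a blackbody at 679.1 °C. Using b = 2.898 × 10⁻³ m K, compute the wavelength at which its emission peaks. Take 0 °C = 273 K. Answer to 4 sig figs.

λ_max ≈ 3.044 μm

T = 679.1 °C + 273 = 952.1 K.
Wien's displacement law: λ_max = b/T = (2.898×10⁻³ m·K)/(952.1 K) = 3.0438×10⁻⁶ m.
That is 3.044 μm, in the infrared range.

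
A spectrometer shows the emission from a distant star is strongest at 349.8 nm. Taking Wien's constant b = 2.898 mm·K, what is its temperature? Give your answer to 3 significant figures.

T ≈ 8.28×10³ K

Wien's law gives T = b/λ_max = (2.898×10⁻³ m·K)/(3.498×10⁻⁷ m) = 8.28×10³ K.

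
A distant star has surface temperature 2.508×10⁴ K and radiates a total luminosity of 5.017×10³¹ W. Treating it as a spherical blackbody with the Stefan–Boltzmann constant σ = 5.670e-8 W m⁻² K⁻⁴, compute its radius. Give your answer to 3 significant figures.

L = 4πR²σT⁴ ⇒ R = √(L/(4πσT⁴)).
σT⁴ = 2.24333×10¹⁰ W/m², so R = √(5.017×10³¹/(4π×2.24333×10¹⁰)) = 1.33×10¹⁰ m.

R ≈ 1.33×10¹⁰ m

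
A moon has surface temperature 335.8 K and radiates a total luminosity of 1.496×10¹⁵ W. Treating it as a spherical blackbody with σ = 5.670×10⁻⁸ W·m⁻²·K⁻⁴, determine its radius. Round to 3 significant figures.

L = 4πR²σT⁴ ⇒ R = √(L/(4πσT⁴)).
σT⁴ = 720.951 W/m², so R = √(1.496×10¹⁵/(4π×720.951)) = 4.06×10⁵ m.

R ≈ 4.06×10⁵ m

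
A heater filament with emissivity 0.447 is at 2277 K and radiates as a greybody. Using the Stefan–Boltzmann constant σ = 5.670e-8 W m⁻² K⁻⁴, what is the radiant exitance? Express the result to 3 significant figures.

Stefan–Boltzmann: I = εσT⁴ = 0.447 × 5.670×10⁻⁸ × (2277)⁴ = 6.81×10⁵ W/m².

I ≈ 6.81×10⁵ W/m²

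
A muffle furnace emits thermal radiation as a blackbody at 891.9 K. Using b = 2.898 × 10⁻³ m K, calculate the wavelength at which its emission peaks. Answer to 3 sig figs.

λ_max ≈ 3.25 μm

Wien's displacement law: λ_max = b/T = (2.898×10⁻³ m·K)/(891.9 K) = 3.249×10⁻⁶ m.
That is 3.25 μm, in the infrared range.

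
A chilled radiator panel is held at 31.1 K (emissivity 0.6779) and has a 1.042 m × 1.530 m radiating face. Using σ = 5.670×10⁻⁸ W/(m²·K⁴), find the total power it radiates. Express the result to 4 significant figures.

Area A = 1.042 × 1.530 = 1.59426 m².
P = εσAT⁴ = 0.6779 × 5.670×10⁻⁸ × 1.59426 × (31.1)⁴ = 0.05733 W.

P ≈ 0.05733 W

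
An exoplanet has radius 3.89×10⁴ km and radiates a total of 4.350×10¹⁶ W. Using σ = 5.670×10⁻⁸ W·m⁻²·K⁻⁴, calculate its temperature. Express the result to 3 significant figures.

Surface area A = 4πR² = 4π(3.89×10⁷ m)² = 1.90156×10¹⁶ m².
P = σAT⁴ ⇒ T = (P/(σA))^(1/4) = (4.350×10¹⁶/(5.670×10⁻⁸×1.90156×10¹⁶))^(1/4) = 79.7 K.

T ≈ 79.7 K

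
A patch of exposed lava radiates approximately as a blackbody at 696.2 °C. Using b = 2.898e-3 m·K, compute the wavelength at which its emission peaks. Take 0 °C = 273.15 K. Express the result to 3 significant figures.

T = 696.2 °C + 273.15 = 969.35 K.
Wien's displacement law: λ_max = b/T = (2.898×10⁻³ m·K)/(969.35 K) = 2.990×10⁻⁶ m.
That is 2.99×10³ nm, in the infrared range.

λ_max ≈ 2.99×10³ nm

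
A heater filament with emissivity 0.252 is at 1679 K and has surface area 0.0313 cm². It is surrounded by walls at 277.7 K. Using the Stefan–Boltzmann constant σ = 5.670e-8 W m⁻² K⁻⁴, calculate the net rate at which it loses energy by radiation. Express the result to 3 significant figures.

Net loss ≈ 0.355 W

Area A = 0.0313 cm² = 3.13×10⁻⁶ m².
Net radiated power P_net = εσA(T⁴ − T₀⁴) = 0.252×5.670×10⁻⁸×3.13×10⁻⁶×(1679⁴ − 277.7⁴).
T⁴ − T₀⁴ = 7.94699×10¹² − 5.94708×10⁹ = 7.94104×10¹² K⁴, so P_net = 0.355 W.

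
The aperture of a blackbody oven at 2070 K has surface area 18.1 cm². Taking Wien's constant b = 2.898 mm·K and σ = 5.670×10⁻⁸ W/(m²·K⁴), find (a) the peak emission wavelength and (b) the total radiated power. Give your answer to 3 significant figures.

(a) λ_max = b/T = 2.898×10⁻³/2070 = 1.400×10⁻⁶ m = 1.40 μm.
Area A = 18.1 cm² = 1.81×10⁻³ m².
(b) P = σAT⁴ = 5.670×10⁻⁸×1.81×10⁻³×(2070)⁴ = 1.88×10³ W.

λ_max ≈ 1.40 μm; P ≈ 1.88×10³ W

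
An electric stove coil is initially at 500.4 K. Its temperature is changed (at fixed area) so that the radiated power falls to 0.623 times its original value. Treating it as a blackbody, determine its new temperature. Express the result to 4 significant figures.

P ∝ T⁴, so T₂/T₁ = (P₂/P₁)^(1/4) = (0.623)^(1/4) = 0.888428.
T₂ = 500.4 × 0.888428 = 444.6 K.

T₂ ≈ 444.6 K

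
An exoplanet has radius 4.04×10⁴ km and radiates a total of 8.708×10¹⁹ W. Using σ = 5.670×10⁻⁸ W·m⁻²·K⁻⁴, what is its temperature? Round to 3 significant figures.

T ≈ 523 K

Surface area A = 4πR² = 4π(4.04×10⁷ m)² = 2.05103×10¹⁶ m².
P = σAT⁴ ⇒ T = (P/(σA))^(1/4) = (8.708×10¹⁹/(5.670×10⁻⁸×2.05103×10¹⁶))^(1/4) = 523 K.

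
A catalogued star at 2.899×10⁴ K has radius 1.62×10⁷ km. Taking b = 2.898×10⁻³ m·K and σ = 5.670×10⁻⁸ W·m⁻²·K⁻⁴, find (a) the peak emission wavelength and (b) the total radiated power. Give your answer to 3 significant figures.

λ_max ≈ 100 nm; P ≈ 1.32×10³² W

(a) λ_max = b/T = 2.898×10⁻³/2.899×10⁴ = 9.997×10⁻⁸ m = 100 nm.
Surface area A = 4πR² = 4π(1.62×10¹⁰ m)² = 3.29792×10²¹ m².
(b) P = σAT⁴ = 5.670×10⁻⁸×3.29792×10²¹×(2.899×10⁴)⁴ = 1.32×10³² W.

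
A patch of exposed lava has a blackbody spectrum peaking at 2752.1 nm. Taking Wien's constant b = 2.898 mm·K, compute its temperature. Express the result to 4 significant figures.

T ≈ 1053 K

Wien's law gives T = b/λ_max = (2.898×10⁻³ m·K)/(2.7521×10⁻⁶ m) = 1053 K.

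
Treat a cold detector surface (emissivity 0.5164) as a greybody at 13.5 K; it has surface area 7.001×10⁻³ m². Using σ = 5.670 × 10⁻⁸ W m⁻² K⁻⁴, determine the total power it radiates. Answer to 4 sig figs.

Area A = 7.001×10⁻³ m².
P = εσAT⁴ = 0.5164 × 5.670×10⁻⁸ × 7.001×10⁻³ × (13.5)⁴ = 6.809×10⁻⁶ W.

P ≈ 6.809×10⁻⁶ W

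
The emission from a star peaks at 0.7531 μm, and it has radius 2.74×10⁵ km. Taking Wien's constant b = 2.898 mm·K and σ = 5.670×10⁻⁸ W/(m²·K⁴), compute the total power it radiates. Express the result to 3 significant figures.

P ≈ 1.17×10²⁵ W

Wien's law: T = b/λ_max = 2.898×10⁻³/7.531×10⁻⁷ = 3848.09 K.
Surface area A = 4πR² = 4π(2.74×10⁸ m)² = 9.43433×10¹⁷ m².
Then P = σAT⁴ = 5.670×10⁻⁸×9.43433×10¹⁷×(3848.09)⁴ = 1.17×10²⁵ W.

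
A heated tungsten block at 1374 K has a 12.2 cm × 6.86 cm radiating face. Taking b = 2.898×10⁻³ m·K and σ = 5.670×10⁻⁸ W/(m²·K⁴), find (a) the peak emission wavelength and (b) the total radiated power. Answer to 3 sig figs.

λ_max ≈ 2.11×10³ nm; P ≈ 1.69×10³ W

(a) λ_max = b/T = 2.898×10⁻³/1374 = 2.109×10⁻⁶ m = 2.11×10³ nm.
Area A = 0.122 × 0.0686 = 8.3692×10⁻³ m².
(b) P = σAT⁴ = 5.670×10⁻⁸×8.3692×10⁻³×(1374)⁴ = 1.69×10³ W.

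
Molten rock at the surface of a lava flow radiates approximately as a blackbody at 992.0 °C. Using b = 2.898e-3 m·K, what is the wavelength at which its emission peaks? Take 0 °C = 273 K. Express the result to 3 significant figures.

T = 992.0 °C + 273 = 1265.0 K.
Wien's displacement law: λ_max = b/T = (2.898×10⁻³ m·K)/(1265.0 K) = 2.291×10⁻⁶ m.
That is 2.29×10³ nm, in the infrared range.

λ_max ≈ 2.29×10³ nm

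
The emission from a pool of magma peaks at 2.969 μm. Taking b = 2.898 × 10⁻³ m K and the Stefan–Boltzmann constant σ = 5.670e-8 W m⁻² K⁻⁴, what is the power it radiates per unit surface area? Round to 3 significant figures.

I ≈ 5.15×10⁴ W/m²

Wien's law: T = b/λ_max = 2.898×10⁻³/2.969×10⁻⁶ = 976.086 K.
Then I = σT⁴ = 5.670×10⁻⁸×(976.086)⁴ = 5.15×10⁴ W/m².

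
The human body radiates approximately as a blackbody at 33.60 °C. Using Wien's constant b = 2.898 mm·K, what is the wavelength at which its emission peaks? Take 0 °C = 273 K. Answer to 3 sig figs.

λ_max ≈ 9.45 μm

T = 33.60 °C + 273 = 306.60 K.
Wien's displacement law: λ_max = b/T = (2.898×10⁻³ m·K)/(306.60 K) = 9.452×10⁻⁶ m.
That is 9.45 μm, in the infrared range.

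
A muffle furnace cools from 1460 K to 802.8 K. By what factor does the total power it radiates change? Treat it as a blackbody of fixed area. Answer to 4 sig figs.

P ∝ T⁴, so P₂/P₁ = (T₂/T₁)⁴ = (802.8/1460)⁴ = (0.549863)⁴ = 0.09142.

P₂/P₁ ≈ 0.09142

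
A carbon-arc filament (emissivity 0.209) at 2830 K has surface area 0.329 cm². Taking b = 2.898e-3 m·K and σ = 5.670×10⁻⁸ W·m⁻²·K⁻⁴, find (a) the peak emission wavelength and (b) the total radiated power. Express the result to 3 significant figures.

λ_max ≈ 1.02×10³ nm; P ≈ 25.0 W

(a) λ_max = b/T = 2.898×10⁻³/2830 = 1.024×10⁻⁶ m = 1.02×10³ nm.
Area A = 0.329 cm² = 3.29×10⁻⁵ m².
(b) P = εσAT⁴ = 0.209×5.670×10⁻⁸×3.29×10⁻⁵×(2830)⁴ = 25.0 W.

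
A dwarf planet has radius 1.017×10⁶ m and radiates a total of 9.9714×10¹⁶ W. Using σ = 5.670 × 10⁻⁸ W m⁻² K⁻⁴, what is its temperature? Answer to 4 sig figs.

T ≈ 606.5 K

Surface area A = 4πR² = 4π(1.017×10⁶ m)² = 1.29973×10¹³ m².
P = σAT⁴ ⇒ T = (P/(σA))^(1/4) = (9.9714×10¹⁶/(5.670×10⁻⁸×1.29973×10¹³))^(1/4) = 606.5 K.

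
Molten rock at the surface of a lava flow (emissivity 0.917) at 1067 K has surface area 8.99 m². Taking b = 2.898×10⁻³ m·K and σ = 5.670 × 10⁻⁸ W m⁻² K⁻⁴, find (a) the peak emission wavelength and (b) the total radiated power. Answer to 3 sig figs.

λ_max ≈ 2.72×10³ nm; P ≈ 6.06×10⁵ W

(a) λ_max = b/T = 2.898×10⁻³/1067 = 2.716×10⁻⁶ m = 2.72×10³ nm.
Area A = 8.99 m².
(b) P = εσAT⁴ = 0.917×5.670×10⁻⁸×8.99×(1067)⁴ = 6.06×10⁵ W.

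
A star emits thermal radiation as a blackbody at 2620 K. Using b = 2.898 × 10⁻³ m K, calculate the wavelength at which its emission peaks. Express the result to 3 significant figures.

λ_max ≈ 1.11 μm

Wien's displacement law: λ_max = b/T = (2.898×10⁻³ m·K)/(2620 K) = 1.106×10⁻⁶ m.
That is 1.11 μm, in the infrared range.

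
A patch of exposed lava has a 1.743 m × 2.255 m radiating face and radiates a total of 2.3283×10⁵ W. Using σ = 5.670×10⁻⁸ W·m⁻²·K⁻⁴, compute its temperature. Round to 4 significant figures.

Area A = 1.743 × 2.255 = 3.93046 m².
P = σAT⁴ ⇒ T = (P/(σA))^(1/4) = (2.3283×10⁵/(5.670×10⁻⁸×3.93046))^(1/4) = 1011 K.

T ≈ 1011 K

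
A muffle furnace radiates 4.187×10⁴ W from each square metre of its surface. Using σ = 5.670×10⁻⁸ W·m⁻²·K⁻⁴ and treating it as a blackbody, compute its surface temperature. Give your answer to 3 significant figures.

T ≈ 927 K

I = σT⁴, so T = (I/σ)^(1/4) = (4.187×10⁴/(5.670×10⁻⁸))^(1/4) = 927 K.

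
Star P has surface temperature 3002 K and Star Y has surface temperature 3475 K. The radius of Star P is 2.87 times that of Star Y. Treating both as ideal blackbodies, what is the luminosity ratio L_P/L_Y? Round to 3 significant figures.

L_P/L_Y ≈ 4.59

L ∝ R²T⁴, so L_P/L_Y = (R_P/R_Y)²(T_P/T_Y)⁴ = (2.87)² × (3002/3475)⁴ = 8.2369 × 0.556959 = 4.59.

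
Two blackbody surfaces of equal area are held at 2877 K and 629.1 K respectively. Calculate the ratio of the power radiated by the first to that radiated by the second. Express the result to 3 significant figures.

With equal areas, P₁/P₂ = (T₁/T₂)⁴ = (2877/629.1)⁴ = 437.

P₁/P₂ ≈ 437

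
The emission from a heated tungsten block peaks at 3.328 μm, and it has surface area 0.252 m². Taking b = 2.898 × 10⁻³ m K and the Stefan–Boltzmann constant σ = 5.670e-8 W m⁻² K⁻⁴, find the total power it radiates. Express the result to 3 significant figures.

Wien's law: T = b/λ_max = 2.898×10⁻³/3.328×10⁻⁶ = 870.793 K.
Area A = 0.252 m².
Then P = σAT⁴ = 5.670×10⁻⁸×0.252×(870.793)⁴ = 8.22×10³ W.

P ≈ 8.22×10³ W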